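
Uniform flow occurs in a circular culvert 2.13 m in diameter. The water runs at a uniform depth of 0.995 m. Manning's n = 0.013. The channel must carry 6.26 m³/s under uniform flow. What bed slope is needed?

For a circular section of diameter D = 2.13 m at depth y = 0.995 m, the central angle is θ = 2 arccos(1 − 2y/D) = 3.01 rad. Then A = (D²/8)(θ − sin θ) = 1.633 m² and P = Dθ/2 = 3.206 m.
Hydraulic radius R = A/P = 1.633/3.206 = 0.5093 m.
From Manning's equation, S = [nQ / (1 A R^(2/3))]² = [0.013 × 6.26 / (1 × 1.633 × 0.5093^(2/3))]² = 0.00611.

S = 0.00611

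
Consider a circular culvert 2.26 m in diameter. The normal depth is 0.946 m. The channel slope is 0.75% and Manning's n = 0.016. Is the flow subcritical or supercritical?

supercritical

For a circular section of diameter D = 2.26 m at depth y = 0.946 m, the central angle is θ = 2 arccos(1 − 2y/D) = 2.814 rad. Then A = (D²/8)(θ − sin θ) = 1.592 m² and P = Dθ/2 = 3.18 m.
Hydraulic radius R = A/P = 1.592/3.18 = 0.5005 m.
V = (1/n) R^(2/3) √S = (1/0.016) × 0.5005^(2/3) × √0.0075 = 3.412 m/s. Hydraulic depth D_h = A/T = 1.592/2.23 = 0.7138 m.
Froude number Fr = V/√(g·D_h) = 3.412/√(9.81×0.7138) = 1.29, which is greater than 1, so the flow is supercritical.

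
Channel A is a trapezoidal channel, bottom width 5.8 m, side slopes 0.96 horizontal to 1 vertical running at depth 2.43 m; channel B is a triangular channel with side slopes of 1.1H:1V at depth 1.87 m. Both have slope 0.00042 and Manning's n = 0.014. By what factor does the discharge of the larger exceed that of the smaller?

8.9

Channel A: With bottom width b = 5.8 m and side slope z = 0.96: A = (b + zy)y = (5.8 + 0.96×2.43)×2.43 = 19.76 m²; P = b + 2y√(1+z²) = 5.8 + 2×2.43×1.386 = 12.54 m. Hydraulic radius R = A/P = 19.76/12.54 = 1.576 m. Q_A = (1/0.014)·19.76·1.576^(2/3)·√0.00042 = 39.18 m³/s.
Channel B: For a triangular section with side slope z = 1.1: A = zy² = 1.1×1.87² = 3.847 m²; P = 2y√(1+z²) = 2×1.87×1.487 = 5.56 m. Hydraulic radius R = A/P = 3.847/5.56 = 0.6918 m. Q_B = (1/0.014)·3.847·0.6918^(2/3)·√0.00042 = 4.405 m³/s.
The larger discharge is 39.18 m³/s and the smaller is 4.405 m³/s; the ratio is 8.9.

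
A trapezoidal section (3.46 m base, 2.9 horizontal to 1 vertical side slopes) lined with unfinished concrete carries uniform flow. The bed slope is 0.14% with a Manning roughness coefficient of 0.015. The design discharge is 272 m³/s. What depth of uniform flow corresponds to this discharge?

Manning's equation rearranged: A R^(2/3) = nQ / (1·√S) = 0.015 × 272 / (√0.0014) = 109.
Try y = 3.06 m: A R^(2/3) = 53.71 — too small.
Try y = 4.97 m: A R^(2/3) = 168.7 — too large.
Try y = 4.14 m: A R^(2/3) = 108.9 — close enough.

y_n = 4.14 m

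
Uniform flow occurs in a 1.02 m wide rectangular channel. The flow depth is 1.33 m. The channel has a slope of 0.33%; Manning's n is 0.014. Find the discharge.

Flow area A = b·y = 1.02 × 1.33 = 1.357 m². Wetted perimeter P = b + 2y = 1.02 + 2×1.33 = 3.68 m.
Hydraulic radius R = A/P = 1.357/3.68 = 0.3686 m.
Manning's equation: Q = (1/n) A R^(2/3) S^(1/2) = (1/0.014) × 1.357 × 0.3686^(2/3) × 0.0033^(1/2) = 2.86 m³/s.

Q = 2.86 m³/s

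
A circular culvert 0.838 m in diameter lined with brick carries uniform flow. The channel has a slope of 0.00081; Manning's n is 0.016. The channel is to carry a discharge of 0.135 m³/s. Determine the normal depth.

Manning's equation rearranged: A R^(2/3) = nQ / (1·√S) = 0.016 × 0.135 / (√0.00081) = 0.07589.
At y = 0.272 m: A R^(2/3) = 0.04433 — short.
At y = 0.363 m: A R^(2/3) = 0.07573 — matches.

y_n = 0.363 m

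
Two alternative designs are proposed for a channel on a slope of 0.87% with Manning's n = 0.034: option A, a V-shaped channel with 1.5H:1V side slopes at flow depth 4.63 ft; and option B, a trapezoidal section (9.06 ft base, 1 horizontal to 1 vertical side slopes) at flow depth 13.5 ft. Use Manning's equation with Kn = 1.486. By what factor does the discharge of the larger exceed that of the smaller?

21.2

Channel A: For a triangular section with side slope z = 1.5: A = zy² = 1.5×4.63² = 32.16 ft²; P = 2y√(1+z²) = 2×4.63×1.803 = 16.69 ft. Hydraulic radius R = A/P = 32.16/16.69 = 1.926 ft. Q_A = (1.486/0.034)·32.16·1.926^(2/3)·√0.0087 = 202.9 ft³/s.
Channel B: With bottom width b = 9.06 ft and side slope z = 1: A = (b + zy)y = (9.06 + 1×13.5)×13.5 = 304.6 ft²; P = b + 2y√(1+z²) = 9.06 + 2×13.5×1.414 = 47.24 ft. Hydraulic radius R = A/P = 304.6/47.24 = 6.447 ft. Q_B = (1.486/0.034)·304.6·6.447^(2/3)·√0.0087 = 4301 ft³/s.
The larger discharge is 4301 ft³/s and the smaller is 202.9 ft³/s; the ratio is 21.2.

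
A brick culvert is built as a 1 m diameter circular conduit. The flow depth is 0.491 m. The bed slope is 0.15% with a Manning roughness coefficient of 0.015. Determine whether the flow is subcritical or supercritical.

subcritical

For a circular section of diameter D = 1 m at depth y = 0.491 m, the central angle is θ = 2 arccos(1 − 2y/D) = 3.106 rad. Then A = (D²/8)(θ − sin θ) = 0.3837 m² and P = Dθ/2 = 1.553 m.
Hydraulic radius R = A/P = 0.3837/1.553 = 0.2471 m.
V = (1/n) R^(2/3) √S = (1/0.015) × 0.2471^(2/3) × √0.0015 = 1.017 m/s. Hydraulic depth D_h = A/T = 0.3837/0.9998 = 0.3838 m.
Froude number Fr = V/√(g·D_h) = 1.017/√(9.81×0.3838) = 0.524, which is less than 1, so the flow is subcritical.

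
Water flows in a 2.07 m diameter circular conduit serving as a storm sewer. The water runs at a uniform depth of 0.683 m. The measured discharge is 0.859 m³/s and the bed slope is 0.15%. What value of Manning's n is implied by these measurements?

n = 0.023

For a circular section of diameter D = 2.07 m at depth y = 0.683 m, the central angle is θ = 2 arccos(1 − 2y/D) = 2.448 rad. Then A = (D²/8)(θ − sin θ) = 0.9683 m² and P = Dθ/2 = 2.533 m.
Hydraulic radius R = A/P = 0.9683/2.533 = 0.3823 m.
Rearranging Manning's equation: n = (1/Q) A R^(2/3) S^(1/2) = (1/0.859) × 0.9683 × 0.3823^(2/3) × √0.0015 = 0.023.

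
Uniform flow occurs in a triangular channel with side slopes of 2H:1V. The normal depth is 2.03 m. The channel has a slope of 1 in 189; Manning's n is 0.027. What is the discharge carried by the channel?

For a triangular section with side slope z = 2: A = zy² = 2×2.03² = 8.242 m²; P = 2y√(1+z²) = 2×2.03×2.236 = 9.078 m.
Hydraulic radius R = A/P = 8.242/9.078 = 0.9078 m.
Manning's equation: Q = (1/n) A R^(2/3) S^(1/2) = (1/0.027) × 8.242 × 0.9078^(2/3) × 0.005291^(1/2) = 20.8 m³/s.

Q = 20.8 m³/s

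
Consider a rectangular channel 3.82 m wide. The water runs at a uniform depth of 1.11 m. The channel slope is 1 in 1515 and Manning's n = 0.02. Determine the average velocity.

Flow area A = b·y = 3.82 × 1.11 = 4.24 m². Wetted perimeter P = b + 2y = 3.82 + 2×1.11 = 6.04 m.
Hydraulic radius R = A/P = 4.24/6.04 = 0.702 m.
From Manning's equation, V = (1/n) R^(2/3) S^(1/2) = (1/0.02) × 0.702^(2/3) × 0.0006601^(1/2) = 1.01 m/s.

V = 1.01 m/s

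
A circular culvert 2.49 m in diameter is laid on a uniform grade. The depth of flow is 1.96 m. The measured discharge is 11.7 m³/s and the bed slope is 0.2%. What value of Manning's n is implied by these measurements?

n = 0.013

For a circular section of diameter D = 2.49 m at depth y = 1.96 m, the central angle is θ = 2 arccos(1 − 2y/D) = 4.365 rad. Then A = (D²/8)(θ − sin θ) = 4.112 m² and P = Dθ/2 = 5.435 m.
Hydraulic radius R = A/P = 4.112/5.435 = 0.7566 m.
Rearranging Manning's equation: n = (1/Q) A R^(2/3) S^(1/2) = (1/11.7) × 4.112 × 0.7566^(2/3) × √0.002 = 0.013.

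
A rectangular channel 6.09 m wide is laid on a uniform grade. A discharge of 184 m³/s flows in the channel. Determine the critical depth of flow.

y_c = 4.53 m

For a rectangular channel, critical depth y_c = (q²/g)^(1/3) where q = Q/b = 184/6.09 = 30.21 m²/s.
So y_c = (30.21²/9.81)^(1/3) = 4.53 m.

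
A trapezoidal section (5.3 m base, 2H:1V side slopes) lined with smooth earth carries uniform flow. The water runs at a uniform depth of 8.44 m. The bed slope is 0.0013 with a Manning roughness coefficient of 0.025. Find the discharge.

With bottom width b = 5.3 m and side slope z = 2: A = (b + zy)y = (5.3 + 2×8.44)×8.44 = 187.2 m²; P = b + 2y√(1+z²) = 5.3 + 2×8.44×2.236 = 43.04 m.
Hydraulic radius R = A/P = 187.2/43.04 = 4.349 m.
Manning's equation: Q = (1/n) A R^(2/3) S^(1/2) = (1/0.025) × 187.2 × 4.349^(2/3) × 0.0013^(1/2) = 719 m³/s.

Q = 719 m³/s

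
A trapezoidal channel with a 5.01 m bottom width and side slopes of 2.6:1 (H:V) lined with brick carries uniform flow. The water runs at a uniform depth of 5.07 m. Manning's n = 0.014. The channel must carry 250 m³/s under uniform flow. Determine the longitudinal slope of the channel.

With bottom width b = 5.01 m and side slope z = 2.6: A = (b + zy)y = (5.01 + 2.6×5.07)×5.07 = 92.23 m²; P = b + 2y√(1+z²) = 5.01 + 2×5.07×2.786 = 33.26 m.
Hydraulic radius R = A/P = 92.23/33.26 = 2.773 m.
From Manning's equation, S = [nQ / (1 A R^(2/3))]² = [0.014 × 250 / (1 × 92.23 × 2.773^(2/3))]² = 0.00037.

S = 0.00037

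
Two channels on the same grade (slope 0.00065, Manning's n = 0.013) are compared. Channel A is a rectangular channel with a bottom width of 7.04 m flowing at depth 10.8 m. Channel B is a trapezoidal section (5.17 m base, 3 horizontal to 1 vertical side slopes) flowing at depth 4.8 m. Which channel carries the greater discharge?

Channel A: Flow area A = b·y = 7.04 × 10.8 = 76.03 m². Wetted perimeter P = b + 2y = 7.04 + 2×10.8 = 28.64 m. Hydraulic radius R = A/P = 76.03/28.64 = 2.655 m. Q_A = (1/0.013)·76.03·2.655^(2/3)·√0.00065 = 285.9 m³/s.
Channel B: With bottom width b = 5.17 m and side slope z = 3: A = (b + zy)y = (5.17 + 3×4.8)×4.8 = 93.94 m²; P = b + 2y√(1+z²) = 5.17 + 2×4.8×3.162 = 35.53 m. Hydraulic radius R = A/P = 93.94/35.53 = 2.644 m. Q_B = (1/0.013)·93.94·2.644^(2/3)·√0.00065 = 352.3 m³/s.
Q_A = 285.9 m³/s vs Q_B = 352.3 m³/s, so channel B carries more.

channel B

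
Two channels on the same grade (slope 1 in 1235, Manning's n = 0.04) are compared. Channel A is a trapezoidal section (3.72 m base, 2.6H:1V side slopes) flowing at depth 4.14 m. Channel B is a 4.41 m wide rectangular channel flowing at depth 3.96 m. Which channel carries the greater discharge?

channel A

Channel A: With bottom width b = 3.72 m and side slope z = 2.6: A = (b + zy)y = (3.72 + 2.6×4.14)×4.14 = 59.96 m²; P = b + 2y√(1+z²) = 3.72 + 2×4.14×2.786 = 26.79 m. Hydraulic radius R = A/P = 59.96/26.79 = 2.239 m. Q_A = (1/0.04)·59.96·2.239^(2/3)·√0.0008097 = 73 m³/s.
Channel B: Flow area A = b·y = 4.41 × 3.96 = 17.46 m². Wetted perimeter P = b + 2y = 4.41 + 2×3.96 = 12.33 m. Hydraulic radius R = A/P = 17.46/12.33 = 1.416 m. Q_B = (1/0.04)·17.46·1.416^(2/3)·√0.0008097 = 15.67 m³/s.
Q_A = 73 m³/s vs Q_B = 15.67 m³/s, so channel A carries more.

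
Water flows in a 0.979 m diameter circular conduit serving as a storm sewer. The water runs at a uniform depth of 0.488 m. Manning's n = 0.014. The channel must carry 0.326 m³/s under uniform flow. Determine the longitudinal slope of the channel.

S = 0.000971

For a circular section of diameter D = 0.979 m at depth y = 0.488 m, the central angle is θ = 2 arccos(1 − 2y/D) = 3.135 rad. Then A = (D²/8)(θ − sin θ) = 0.3749 m² and P = Dθ/2 = 1.535 m.
Hydraulic radius R = A/P = 0.3749/1.535 = 0.2443 m.
From Manning's equation, S = [nQ / (1 A R^(2/3))]² = [0.014 × 0.326 / (1 × 0.3749 × 0.2443^(2/3))]² = 0.000971.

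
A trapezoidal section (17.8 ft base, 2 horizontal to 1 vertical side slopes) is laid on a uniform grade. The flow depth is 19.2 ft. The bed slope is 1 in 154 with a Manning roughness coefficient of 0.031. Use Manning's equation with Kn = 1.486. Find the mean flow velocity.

With bottom width b = 17.8 ft and side slope z = 2: A = (b + zy)y = (17.8 + 2×19.2)×19.2 = 1079 ft²; P = b + 2y√(1+z²) = 17.8 + 2×19.2×2.236 = 103.7 ft.
Hydraulic radius R = A/P = 1079/103.7 = 10.41 ft.
From Manning's equation, V = (1.486/n) R^(2/3) S^(1/2) = (1.486/0.031) × 10.41^(2/3) × 0.006494^(1/2) = 18.4 ft/s.

V = 18.4 ft/s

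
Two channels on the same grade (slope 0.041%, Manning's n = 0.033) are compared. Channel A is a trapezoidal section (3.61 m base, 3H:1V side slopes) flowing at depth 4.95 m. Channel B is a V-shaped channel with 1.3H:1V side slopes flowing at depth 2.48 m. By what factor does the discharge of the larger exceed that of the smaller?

22

Channel A: With bottom width b = 3.61 m and side slope z = 3: A = (b + zy)y = (3.61 + 3×4.95)×4.95 = 91.38 m²; P = b + 2y√(1+z²) = 3.61 + 2×4.95×3.162 = 34.92 m. Hydraulic radius R = A/P = 91.38/34.92 = 2.617 m. Q_A = (1/0.033)·91.38·2.617^(2/3)·√0.00041 = 106.5 m³/s.
Channel B: For a triangular section with side slope z = 1.3: A = zy² = 1.3×2.48² = 7.996 m²; P = 2y√(1+z²) = 2×2.48×1.64 = 8.135 m. Hydraulic radius R = A/P = 7.996/8.135 = 0.9829 m. Q_B = (1/0.033)·7.996·0.9829^(2/3)·√0.00041 = 4.85 m³/s.
The larger discharge is 106.5 m³/s and the smaller is 4.85 m³/s; the ratio is 22.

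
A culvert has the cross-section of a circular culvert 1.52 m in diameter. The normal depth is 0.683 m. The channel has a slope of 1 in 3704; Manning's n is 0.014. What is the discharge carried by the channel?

For a circular section of diameter D = 1.52 m at depth y = 0.683 m, the central angle is θ = 2 arccos(1 − 2y/D) = 2.939 rad. Then A = (D²/8)(θ − sin θ) = 0.7905 m² and P = Dθ/2 = 2.233 m.
Hydraulic radius R = A/P = 0.7905/2.233 = 0.3539 m.
Manning's equation: Q = (1/n) A R^(2/3) S^(1/2) = (1/0.014) × 0.7905 × 0.3539^(2/3) × 0.00027^(1/2) = 0.464 m³/s.

Q = 0.464 m³/s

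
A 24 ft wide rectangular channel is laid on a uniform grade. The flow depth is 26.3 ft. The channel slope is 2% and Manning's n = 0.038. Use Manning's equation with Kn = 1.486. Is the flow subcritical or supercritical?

Flow area A = b·y = 24 × 26.3 = 631.2 ft². Wetted perimeter P = b + 2y = 24 + 2×26.3 = 76.6 ft.
Hydraulic radius R = A/P = 631.2/76.6 = 8.24 ft.
V = (1.486/n) R^(2/3) √S = (1.486/0.038) × 8.24^(2/3) × √0.02 = 22.56 ft/s. Hydraulic depth D_h = A/T = 631.2/24 = 26.3 ft.
Froude number Fr = V/√(g·D_h) = 22.56/√(32.2×26.3) = 0.775, which is less than 1, so the flow is subcritical.

subcritical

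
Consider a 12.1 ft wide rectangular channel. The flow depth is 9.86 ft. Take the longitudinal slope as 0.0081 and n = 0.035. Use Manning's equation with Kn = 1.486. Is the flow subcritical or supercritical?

subcritical

Flow area A = b·y = 12.1 × 9.86 = 119.3 ft². Wetted perimeter P = b + 2y = 12.1 + 2×9.86 = 31.82 ft.
Hydraulic radius R = A/P = 119.3/31.82 = 3.749 ft.
V = (1.486/n) R^(2/3) √S = (1.486/0.035) × 3.749^(2/3) × √0.0081 = 9.222 ft/s. Hydraulic depth D_h = A/T = 119.3/12.1 = 9.86 ft.
Froude number Fr = V/√(g·D_h) = 9.222/√(32.2×9.86) = 0.518, which is less than 1, so the flow is subcritical.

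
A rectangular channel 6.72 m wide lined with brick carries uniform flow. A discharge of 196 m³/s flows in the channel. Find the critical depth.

For a rectangular channel, critical depth y_c = (q²/g)^(1/3) where q = Q/b = 196/6.72 = 29.17 m²/s.
So y_c = (29.17²/9.81)^(1/3) = 4.43 m.

y_c = 4.43 m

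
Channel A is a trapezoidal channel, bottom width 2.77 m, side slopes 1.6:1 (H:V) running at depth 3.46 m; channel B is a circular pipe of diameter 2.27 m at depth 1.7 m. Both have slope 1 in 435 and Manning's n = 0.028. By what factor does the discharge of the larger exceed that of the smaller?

16.9

Channel A: With bottom width b = 2.77 m and side slope z = 1.6: A = (b + zy)y = (2.77 + 1.6×3.46)×3.46 = 28.74 m²; P = b + 2y√(1+z²) = 2.77 + 2×3.46×1.887 = 15.83 m. Hydraulic radius R = A/P = 28.74/15.83 = 1.816 m. Q_A = (1/0.028)·28.74·1.816^(2/3)·√0.002299 = 73.25 m³/s.
Channel B: For a circular section of diameter D = 2.27 m at depth y = 1.7 m, the central angle is θ = 2 arccos(1 − 2y/D) = 4.184 rad. Then A = (D²/8)(θ − sin θ) = 3.251 m² and P = Dθ/2 = 4.749 m. Hydraulic radius R = A/P = 3.251/4.749 = 0.6846 m. Q_B = (1/0.028)·3.251·0.6846^(2/3)·√0.002299 = 4.324 m³/s.
The larger discharge is 73.25 m³/s and the smaller is 4.324 m³/s; the ratio is 16.9.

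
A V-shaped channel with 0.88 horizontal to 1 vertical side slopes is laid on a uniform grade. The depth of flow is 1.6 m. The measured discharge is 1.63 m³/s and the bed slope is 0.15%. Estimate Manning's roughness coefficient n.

For a triangular section with side slope z = 0.88: A = zy² = 0.88×1.6² = 2.253 m²; P = 2y√(1+z²) = 2×1.6×1.332 = 4.263 m.
Hydraulic radius R = A/P = 2.253/4.263 = 0.5285 m.
Rearranging Manning's equation: n = (1/Q) A R^(2/3) S^(1/2) = (1/1.63) × 2.253 × 0.5285^(2/3) × √0.0015 = 0.035.

n = 0.035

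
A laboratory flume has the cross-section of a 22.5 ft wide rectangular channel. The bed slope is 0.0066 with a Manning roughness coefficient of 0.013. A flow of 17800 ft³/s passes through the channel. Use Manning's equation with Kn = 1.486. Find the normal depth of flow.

Manning's equation rearranged: A R^(2/3) = nQ / (1.486·√S) = 0.013 × 17800 / (1.486 × √0.0066) = 1917.
Trying y = 19.7 ft: A R^(2/3) = 1647 — low.
Trying y = 24.4 ft: A R^(2/3) = 2141 — high.
Trying y = 22.3 ft: A R^(2/3) = 1919 — ≈ 1917.

y_n = 22.3 ft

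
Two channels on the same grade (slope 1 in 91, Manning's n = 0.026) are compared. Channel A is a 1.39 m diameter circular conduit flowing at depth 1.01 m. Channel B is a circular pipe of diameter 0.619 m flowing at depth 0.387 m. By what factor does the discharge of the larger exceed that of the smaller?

Channel A: For a circular section of diameter D = 1.39 m at depth y = 1.01 m, the central angle is θ = 2 arccos(1 − 2y/D) = 4.082 rad. Then A = (D²/8)(θ − sin θ) = 1.181 m² and P = Dθ/2 = 2.837 m. Hydraulic radius R = A/P = 1.181/2.837 = 0.4163 m. Q_A = (1/0.026)·1.181·0.4163^(2/3)·√0.01099 = 2.655 m³/s.
Channel B: For a circular section of diameter D = 0.619 m at depth y = 0.387 m, the central angle is θ = 2 arccos(1 − 2y/D) = 3.648 rad. Then A = (D²/8)(θ − sin θ) = 0.1979 m² and P = Dθ/2 = 1.129 m. Hydraulic radius R = A/P = 0.1979/1.129 = 0.1753 m. Q_B = (1/0.026)·0.1979·0.1753^(2/3)·√0.01099 = 0.25 m³/s.
The larger discharge is 2.655 m³/s and the smaller is 0.25 m³/s; the ratio is 10.6.

10.6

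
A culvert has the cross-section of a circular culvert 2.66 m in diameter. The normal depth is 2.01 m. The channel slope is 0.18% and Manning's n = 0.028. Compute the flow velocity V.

V = 1.31 m/s

For a circular section of diameter D = 2.66 m at depth y = 2.01 m, the central angle is θ = 2 arccos(1 − 2y/D) = 4.215 rad. Then A = (D²/8)(θ − sin θ) = 4.505 m² and P = Dθ/2 = 5.606 m.
Hydraulic radius R = A/P = 4.505/5.606 = 0.8037 m.
From Manning's equation, V = (1/n) R^(2/3) S^(1/2) = (1/0.028) × 0.8037^(2/3) × 0.0018^(1/2) = 1.31 m/s.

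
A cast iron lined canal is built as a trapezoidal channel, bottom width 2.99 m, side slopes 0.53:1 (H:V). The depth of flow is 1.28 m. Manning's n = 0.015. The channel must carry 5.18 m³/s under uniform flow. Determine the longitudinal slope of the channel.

S = 0.00037

With bottom width b = 2.99 m and side slope z = 0.53: A = (b + zy)y = (2.99 + 0.53×1.28)×1.28 = 4.696 m²; P = b + 2y√(1+z²) = 2.99 + 2×1.28×1.132 = 5.887 m.
Hydraulic radius R = A/P = 4.696/5.887 = 0.7976 m.
From Manning's equation, S = [nQ / (1 A R^(2/3))]² = [0.015 × 5.18 / (1 × 4.696 × 0.7976^(2/3))]² = 0.00037.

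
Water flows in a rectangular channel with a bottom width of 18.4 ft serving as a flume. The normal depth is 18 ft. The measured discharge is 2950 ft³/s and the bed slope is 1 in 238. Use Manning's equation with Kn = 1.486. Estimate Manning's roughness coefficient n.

n = 0.0361

Flow area A = b·y = 18.4 × 18 = 331.2 ft². Wetted perimeter P = b + 2y = 18.4 + 2×18 = 54.4 ft.
Hydraulic radius R = A/P = 331.2/54.4 = 6.088 ft.
Rearranging Manning's equation: n = (1.486/Q) A R^(2/3) S^(1/2) = (1.486/2950) × 331.2 × 6.088^(2/3) × √0.004202 = 0.0361.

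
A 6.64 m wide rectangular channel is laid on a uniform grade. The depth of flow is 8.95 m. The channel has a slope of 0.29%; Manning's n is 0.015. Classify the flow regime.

subcritical

Flow area A = b·y = 6.64 × 8.95 = 59.43 m². Wetted perimeter P = b + 2y = 6.64 + 2×8.95 = 24.54 m.
Hydraulic radius R = A/P = 59.43/24.54 = 2.422 m.
V = (1/n) R^(2/3) √S = (1/0.015) × 2.422^(2/3) × √0.0029 = 6.474 m/s. Hydraulic depth D_h = A/T = 59.43/6.64 = 8.95 m.
Froude number Fr = V/√(g·D_h) = 6.474/√(9.81×8.95) = 0.691, which is less than 1, so the flow is subcritical.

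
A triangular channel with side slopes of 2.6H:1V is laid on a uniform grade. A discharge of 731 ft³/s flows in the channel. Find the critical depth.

y_c = 5.47 ft

At critical depth, Q² T / (g A³) = 1, i.e. A³/T = Q²/g = 731²/32.2 = 16600.
Trying y = 4.8 ft: A³/T = 8612 — short.
Trying y = 5.47 ft: A³/T = 16550 — matches.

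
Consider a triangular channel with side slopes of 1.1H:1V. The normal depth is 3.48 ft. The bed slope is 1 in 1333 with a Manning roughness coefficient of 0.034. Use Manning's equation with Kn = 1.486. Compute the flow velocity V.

V = 1.42 ft/s

For a triangular section with side slope z = 1.1: A = zy² = 1.1×3.48² = 13.32 ft²; P = 2y√(1+z²) = 2×3.48×1.487 = 10.35 ft.
Hydraulic radius R = A/P = 13.32/10.35 = 1.287 ft.
From Manning's equation, V = (1.486/n) R^(2/3) S^(1/2) = (1.486/0.034) × 1.287^(2/3) × 0.0007502^(1/2) = 1.42 ft/s.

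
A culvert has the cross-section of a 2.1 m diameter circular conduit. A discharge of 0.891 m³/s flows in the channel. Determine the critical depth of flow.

y_c = 0.434 m

At critical depth, Q² T / (g A³) = 1, i.e. A³/T = Q²/g = 0.891²/9.81 = 0.08093.
Trying y = 0.511 m: A³/T = 0.1536 — high.
Trying y = 0.434 m: A³/T = 0.08117 — ≈ 0.08093.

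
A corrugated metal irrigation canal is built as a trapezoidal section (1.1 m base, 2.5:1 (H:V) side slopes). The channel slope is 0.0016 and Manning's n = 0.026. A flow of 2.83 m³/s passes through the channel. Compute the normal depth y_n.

Manning's equation rearranged: A R^(2/3) = nQ / (1·√S) = 0.026 × 2.83 / (√0.0016) = 1.839.
Trying y = 1.05 m: A R^(2/3) = 2.717 — too large.
Trying y = 0.732 m: A R^(2/3) = 1.213 — too small.
Trying y = 0.884 m: A R^(2/3) = 1.842 — ≈ 1.839.

y_n = 0.884 m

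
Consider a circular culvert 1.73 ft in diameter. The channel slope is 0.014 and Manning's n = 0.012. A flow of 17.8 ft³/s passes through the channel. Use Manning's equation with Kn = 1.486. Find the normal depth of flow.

y_n = 1.29 ft

Manning's equation rearranged: A R^(2/3) = nQ / (1.486·√S) = 0.012 × 17.8 / (1.486 × √0.014) = 1.215.
At y = 0.877 ft: A R^(2/3) = 0.688 — low.
At y = 1.45 ft: A R^(2/3) = 1.37 — high.
At y = 1.29 ft: A R^(2/3) = 1.218 — close enough.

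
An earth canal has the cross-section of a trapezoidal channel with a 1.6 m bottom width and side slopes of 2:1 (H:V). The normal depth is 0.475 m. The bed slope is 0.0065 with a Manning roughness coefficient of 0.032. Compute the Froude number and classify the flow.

With bottom width b = 1.6 m and side slope z = 2: A = (b + zy)y = (1.6 + 2×0.475)×0.475 = 1.211 m²; P = b + 2y√(1+z²) = 1.6 + 2×0.475×2.236 = 3.724 m.
Hydraulic radius R = A/P = 1.211/3.724 = 0.3252 m.
V = (1/n) R^(2/3) √S = (1/0.032) × 0.3252^(2/3) × √0.0065 = 1.192 m/s. Hydraulic depth D_h = A/T = 1.211/3.5 = 0.3461 m.
Froude number Fr = V/√(g·D_h) = 1.192/√(9.81×0.3461) = 0.647, which is less than 1, so the flow is subcritical.

subcritical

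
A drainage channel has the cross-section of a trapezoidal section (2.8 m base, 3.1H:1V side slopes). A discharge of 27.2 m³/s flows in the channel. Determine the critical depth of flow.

At critical depth, Q² T / (g A³) = 1, i.e. A³/T = Q²/g = 27.2²/9.81 = 75.42.
At y = 0.95 m: A³/T = 18.71 — low.
At y = 1.52 m: A³/T = 121.8 — high.
At y = 1.35 m: A³/T = 75.07 — matches.

y_c = 1.35 m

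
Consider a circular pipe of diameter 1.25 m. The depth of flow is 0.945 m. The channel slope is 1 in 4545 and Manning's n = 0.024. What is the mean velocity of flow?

For a circular section of diameter D = 1.25 m at depth y = 0.945 m, the central angle is θ = 2 arccos(1 − 2y/D) = 4.217 rad. Then A = (D²/8)(θ − sin θ) = 0.9954 m² and P = Dθ/2 = 2.635 m.
Hydraulic radius R = A/P = 0.9954/2.635 = 0.3777 m.
From Manning's equation, V = (1/n) R^(2/3) S^(1/2) = (1/0.024) × 0.3777^(2/3) × 0.00022^(1/2) = 0.323 m/s.

V = 0.323 m/s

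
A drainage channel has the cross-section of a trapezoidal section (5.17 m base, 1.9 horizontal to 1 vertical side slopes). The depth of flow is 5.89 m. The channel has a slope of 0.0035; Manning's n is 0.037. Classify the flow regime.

With bottom width b = 5.17 m and side slope z = 1.9: A = (b + zy)y = (5.17 + 1.9×5.89)×5.89 = 96.37 m²; P = b + 2y√(1+z²) = 5.17 + 2×5.89×2.147 = 30.46 m.
Hydraulic radius R = A/P = 96.37/30.46 = 3.163 m.
V = (1/n) R^(2/3) √S = (1/0.037) × 3.163^(2/3) × √0.0035 = 3.446 m/s. Hydraulic depth D_h = A/T = 96.37/27.55 = 3.498 m.
Froude number Fr = V/√(g·D_h) = 3.446/√(9.81×3.498) = 0.588, which is less than 1, so the flow is subcritical.

subcritical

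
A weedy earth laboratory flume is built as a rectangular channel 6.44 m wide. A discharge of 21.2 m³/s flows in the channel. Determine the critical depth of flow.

For a rectangular channel, critical depth y_c = (q²/g)^(1/3) where q = Q/b = 21.2/6.44 = 3.292 m²/s.
So y_c = (3.292²/9.81)^(1/3) = 1.03 m.

y_c = 1.03 m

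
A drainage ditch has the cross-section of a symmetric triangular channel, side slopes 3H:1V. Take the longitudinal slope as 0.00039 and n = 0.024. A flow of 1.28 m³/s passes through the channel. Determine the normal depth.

Manning's equation rearranged: A R^(2/3) = nQ / (1·√S) = 0.024 × 1.28 / (√0.00039) = 1.556.
At y = 1.15 m: A R^(2/3) = 2.649 — high.
At y = 0.746 m: A R^(2/3) = 0.8353 — low.
At y = 0.942 m: A R^(2/3) = 1.556 — matches.

y_n = 0.942 m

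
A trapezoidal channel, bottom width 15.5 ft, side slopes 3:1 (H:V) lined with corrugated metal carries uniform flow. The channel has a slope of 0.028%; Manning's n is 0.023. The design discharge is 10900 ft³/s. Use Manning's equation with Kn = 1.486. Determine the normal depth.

Manning's equation rearranged: A R^(2/3) = nQ / (1.486·√S) = 0.023 × 10900 / (1.486 × √0.00028) = 10080.
Try y = 27 ft: A R^(2/3) = 15130 — too large.
Try y = 17.8 ft: A R^(2/3) = 5530 — too small.
Try y = 22.9 ft: A R^(2/3) = 10120 — ≈ 10080.

y_n = 22.9 ft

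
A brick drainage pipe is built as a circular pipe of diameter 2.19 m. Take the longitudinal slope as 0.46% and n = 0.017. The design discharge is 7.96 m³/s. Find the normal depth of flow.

y_n = 1.47 m

Manning's equation rearranged: A R^(2/3) = nQ / (1·√S) = 0.017 × 7.96 / (√0.0046) = 1.995.
At y = 1.29 m: A R^(2/3) = 1.646 — too small.
At y = 1.65 m: A R^(2/3) = 2.311 — too large.
At y = 1.47 m: A R^(2/3) = 1.995 — matches.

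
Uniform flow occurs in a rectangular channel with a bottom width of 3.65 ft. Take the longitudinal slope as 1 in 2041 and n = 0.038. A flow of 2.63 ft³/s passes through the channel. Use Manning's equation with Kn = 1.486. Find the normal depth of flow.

y_n = 1.08 ft

Manning's equation rearranged: A R^(2/3) = nQ / (1.486·√S) = 0.038 × 2.63 / (1.486 × √0.00049) = 3.038.
At y = 1.3 ft: A R^(2/3) = 3.949 — high.
At y = 0.755 ft: A R^(2/3) = 1.814 — low.
At y = 1.08 ft: A R^(2/3) = 3.044 — close enough.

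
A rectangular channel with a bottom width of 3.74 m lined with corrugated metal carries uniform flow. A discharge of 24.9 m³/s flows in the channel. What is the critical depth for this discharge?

y_c = 1.65 m

For a rectangular channel, critical depth y_c = (q²/g)^(1/3) where q = Q/b = 24.9/3.74 = 6.658 m²/s.
So y_c = (6.658²/9.81)^(1/3) = 1.65 m.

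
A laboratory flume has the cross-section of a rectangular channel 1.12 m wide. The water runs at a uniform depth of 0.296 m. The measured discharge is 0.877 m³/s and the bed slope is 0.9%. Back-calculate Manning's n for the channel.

Flow area A = b·y = 1.12 × 0.296 = 0.3315 m². Wetted perimeter P = b + 2y = 1.12 + 2×0.296 = 1.712 m.
Hydraulic radius R = A/P = 0.3315/1.712 = 0.1936 m.
Rearranging Manning's equation: n = (1/Q) A R^(2/3) S^(1/2) = (1/0.877) × 0.3315 × 0.1936^(2/3) × √0.009 = 0.012.

n = 0.012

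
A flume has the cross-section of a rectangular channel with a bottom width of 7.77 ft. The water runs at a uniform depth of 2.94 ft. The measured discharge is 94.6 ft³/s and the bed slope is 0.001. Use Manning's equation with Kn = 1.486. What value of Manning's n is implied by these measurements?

Flow area A = b·y = 7.77 × 2.94 = 22.84 ft². Wetted perimeter P = b + 2y = 7.77 + 2×2.94 = 13.65 ft.
Hydraulic radius R = A/P = 22.84/13.65 = 1.674 ft.
Rearranging Manning's equation: n = (1.486/Q) A R^(2/3) S^(1/2) = (1.486/94.6) × 22.84 × 1.674^(2/3) × √0.001 = 0.016.

n = 0.016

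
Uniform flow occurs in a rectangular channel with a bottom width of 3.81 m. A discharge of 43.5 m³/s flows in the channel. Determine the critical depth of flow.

For a rectangular channel, critical depth y_c = (q²/g)^(1/3) where q = Q/b = 43.5/3.81 = 11.42 m²/s.
So y_c = (11.42²/9.81)^(1/3) = 2.37 m.

y_c = 2.37 m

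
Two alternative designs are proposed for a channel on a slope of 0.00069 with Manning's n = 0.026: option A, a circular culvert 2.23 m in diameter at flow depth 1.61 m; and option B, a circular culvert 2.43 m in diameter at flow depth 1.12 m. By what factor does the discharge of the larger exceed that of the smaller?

Channel A: For a circular section of diameter D = 2.23 m at depth y = 1.61 m, the central angle is θ = 2 arccos(1 − 2y/D) = 4.062 rad. Then A = (D²/8)(θ − sin θ) = 3.019 m² and P = Dθ/2 = 4.529 m. Hydraulic radius R = A/P = 3.019/4.529 = 0.6667 m. Q_A = (1/0.026)·3.019·0.6667^(2/3)·√0.00069 = 2.328 m³/s.
Channel B: For a circular section of diameter D = 2.43 m at depth y = 1.12 m, the central angle is θ = 2 arccos(1 − 2y/D) = 2.985 rad. Then A = (D²/8)(θ − sin θ) = 2.088 m² and P = Dθ/2 = 3.627 m. Hydraulic radius R = A/P = 2.088/3.627 = 0.5758 m. Q_B = (1/0.026)·2.088·0.5758^(2/3)·√0.00069 = 1.46 m³/s.
The larger discharge is 2.328 m³/s and the smaller is 1.46 m³/s; the ratio is 1.59.

1.59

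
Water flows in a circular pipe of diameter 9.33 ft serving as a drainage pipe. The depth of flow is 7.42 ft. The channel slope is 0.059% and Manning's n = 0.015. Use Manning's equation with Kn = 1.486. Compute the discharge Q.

For a circular section of diameter D = 9.33 ft at depth y = 7.42 ft, the central angle is θ = 2 arccos(1 − 2y/D) = 4.405 rad. Then A = (D²/8)(θ − sin θ) = 58.3 ft² and P = Dθ/2 = 20.55 ft.
Hydraulic radius R = A/P = 58.3/20.55 = 2.837 ft.
Manning's equation: Q = (1.486/n) A R^(2/3) S^(1/2) = (1.486/0.015) × 58.3 × 2.837^(2/3) × 0.00059^(1/2) = 281 ft³/s.

Q = 281 ft³/s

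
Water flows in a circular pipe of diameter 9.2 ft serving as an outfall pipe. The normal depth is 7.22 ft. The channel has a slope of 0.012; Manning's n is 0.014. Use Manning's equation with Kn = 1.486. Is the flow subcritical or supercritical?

supercritical

For a circular section of diameter D = 9.2 ft at depth y = 7.22 ft, the central angle is θ = 2 arccos(1 − 2y/D) = 4.354 rad. Then A = (D²/8)(θ − sin θ) = 55.97 ft² and P = Dθ/2 = 20.03 ft.
Hydraulic radius R = A/P = 55.97/20.03 = 2.795 ft.
V = (1.486/n) R^(2/3) √S = (1.486/0.014) × 2.795^(2/3) × √0.012 = 23.07 ft/s. Hydraulic depth D_h = A/T = 55.97/7.562 = 7.401 ft.
Froude number Fr = V/√(g·D_h) = 23.07/√(32.2×7.401) = 1.49, which is greater than 1, so the flow is supercritical.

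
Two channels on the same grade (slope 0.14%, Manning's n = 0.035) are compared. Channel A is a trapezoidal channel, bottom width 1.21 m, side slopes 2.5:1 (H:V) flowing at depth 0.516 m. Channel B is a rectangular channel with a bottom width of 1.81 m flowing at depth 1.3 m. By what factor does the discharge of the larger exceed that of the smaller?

2.55

Channel A: With bottom width b = 1.21 m and side slope z = 2.5: A = (b + zy)y = (1.21 + 2.5×0.516)×0.516 = 1.29 m²; P = b + 2y√(1+z²) = 1.21 + 2×0.516×2.693 = 3.989 m. Hydraulic radius R = A/P = 1.29/3.989 = 0.3234 m. Q_A = (1/0.035)·1.29·0.3234^(2/3)·√0.0014 = 0.6498 m³/s.
Channel B: Flow area A = b·y = 1.81 × 1.3 = 2.353 m². Wetted perimeter P = b + 2y = 1.81 + 2×1.3 = 4.41 m. Hydraulic radius R = A/P = 2.353/4.41 = 0.5336 m. Q_B = (1/0.035)·2.353·0.5336^(2/3)·√0.0014 = 1.655 m³/s.
The larger discharge is 1.655 m³/s and the smaller is 0.6498 m³/s; the ratio is 2.55.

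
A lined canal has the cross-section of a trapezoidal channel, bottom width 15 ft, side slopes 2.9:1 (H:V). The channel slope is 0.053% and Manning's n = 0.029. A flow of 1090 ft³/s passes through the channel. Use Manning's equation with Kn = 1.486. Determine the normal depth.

y_n = 8.24 ft

Manning's equation rearranged: A R^(2/3) = nQ / (1.486·√S) = 0.029 × 1090 / (1.486 × √0.00053) = 924.
Try y = 5.71 ft: A R^(2/3) = 423.4 — too small.
Try y = 9.65 ft: A R^(2/3) = 1307 — too large.
Try y = 8.24 ft: A R^(2/3) = 923.3 — close enough.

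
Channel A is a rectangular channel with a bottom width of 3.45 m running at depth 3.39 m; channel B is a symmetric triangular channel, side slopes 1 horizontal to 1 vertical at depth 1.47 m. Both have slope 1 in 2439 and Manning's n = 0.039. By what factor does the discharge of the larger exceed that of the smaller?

9.15

Channel A: Flow area A = b·y = 3.45 × 3.39 = 11.7 m². Wetted perimeter P = b + 2y = 3.45 + 2×3.39 = 10.23 m. Hydraulic radius R = A/P = 11.7/10.23 = 1.143 m. Q_A = (1/0.039)·11.7·1.143^(2/3)·√0.00041 = 6.639 m³/s.
Channel B: For a triangular section with side slope z = 1: A = zy² = 1×1.47² = 2.161 m²; P = 2y√(1+z²) = 2×1.47×1.414 = 4.158 m. Hydraulic radius R = A/P = 2.161/4.158 = 0.5197 m. Q_B = (1/0.039)·2.161·0.5197^(2/3)·√0.00041 = 0.7252 m³/s.
The larger discharge is 6.639 m³/s and the smaller is 0.7252 m³/s; the ratio is 9.15.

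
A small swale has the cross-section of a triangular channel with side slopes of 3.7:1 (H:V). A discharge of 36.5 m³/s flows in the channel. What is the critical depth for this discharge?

y_c = 1.82 m

At critical depth, Q² T / (g A³) = 1, i.e. A³/T = Q²/g = 36.5²/9.81 = 135.8.
Trying y = 1.63 m: A³/T = 78.76 — low.
Trying y = 2.32 m: A³/T = 460.1 — high.
Trying y = 1.82 m: A³/T = 136.7 — matches.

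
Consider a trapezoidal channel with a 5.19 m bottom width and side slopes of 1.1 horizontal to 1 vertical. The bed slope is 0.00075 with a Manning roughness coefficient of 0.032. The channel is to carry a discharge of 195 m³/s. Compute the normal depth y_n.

y_n = 7.32 m

Manning's equation rearranged: A R^(2/3) = nQ / (1·√S) = 0.032 × 195 / (√0.00075) = 227.9.
Try y = 8.87 m: A R^(2/3) = 345.2 — high.
Try y = 7.32 m: A R^(2/3) = 227.5 — ≈ 227.9.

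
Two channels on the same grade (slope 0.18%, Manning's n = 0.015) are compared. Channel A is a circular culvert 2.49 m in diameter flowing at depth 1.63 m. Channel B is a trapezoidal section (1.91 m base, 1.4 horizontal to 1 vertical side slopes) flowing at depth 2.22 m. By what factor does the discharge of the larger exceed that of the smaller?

4.55

Channel A: For a circular section of diameter D = 2.49 m at depth y = 1.63 m, the central angle is θ = 2 arccos(1 − 2y/D) = 3.77 rad. Then A = (D²/8)(θ − sin θ) = 3.378 m² and P = Dθ/2 = 4.694 m. Hydraulic radius R = A/P = 3.378/4.694 = 0.7196 m. Q_A = (1/0.015)·3.378·0.7196^(2/3)·√0.0018 = 7.672 m³/s.
Channel B: With bottom width b = 1.91 m and side slope z = 1.4: A = (b + zy)y = (1.91 + 1.4×2.22)×2.22 = 11.14 m²; P = b + 2y√(1+z²) = 1.91 + 2×2.22×1.72 = 9.549 m. Hydraulic radius R = A/P = 11.14/9.549 = 1.167 m. Q_B = (1/0.015)·11.14·1.167^(2/3)·√0.0018 = 34.92 m³/s.
The larger discharge is 34.92 m³/s and the smaller is 7.672 m³/s; the ratio is 4.55.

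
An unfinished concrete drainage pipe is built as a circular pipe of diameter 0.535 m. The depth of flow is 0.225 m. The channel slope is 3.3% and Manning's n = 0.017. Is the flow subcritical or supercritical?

For a circular section of diameter D = 0.535 m at depth y = 0.225 m, the central angle is θ = 2 arccos(1 − 2y/D) = 2.822 rad. Then A = (D²/8)(θ − sin θ) = 0.08976 m² and P = Dθ/2 = 0.755 m.
Hydraulic radius R = A/P = 0.08976/0.755 = 0.1189 m.
V = (1/n) R^(2/3) √S = (1/0.017) × 0.1189^(2/3) × √0.033 = 2.584 m/s. Hydraulic depth D_h = A/T = 0.08976/0.5282 = 0.1699 m.
Froude number Fr = V/√(g·D_h) = 2.584/√(9.81×0.1699) = 2, which is greater than 1, so the flow is supercritical.

supercritical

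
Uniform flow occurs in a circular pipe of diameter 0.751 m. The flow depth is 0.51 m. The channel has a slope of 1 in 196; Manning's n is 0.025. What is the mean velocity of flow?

V = 1.04 m/s

For a circular section of diameter D = 0.751 m at depth y = 0.51 m, the central angle is θ = 2 arccos(1 − 2y/D) = 3.874 rad. Then A = (D²/8)(θ − sin θ) = 0.3203 m² and P = Dθ/2 = 1.455 m.
Hydraulic radius R = A/P = 0.3203/1.455 = 0.2202 m.
From Manning's equation, V = (1/n) R^(2/3) S^(1/2) = (1/0.025) × 0.2202^(2/3) × 0.005102^(1/2) = 1.04 m/s.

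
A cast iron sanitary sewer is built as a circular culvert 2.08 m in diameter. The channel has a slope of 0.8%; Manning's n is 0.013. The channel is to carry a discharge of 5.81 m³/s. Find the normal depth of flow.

Manning's equation rearranged: A R^(2/3) = nQ / (1·√S) = 0.013 × 5.81 / (√0.008) = 0.8445.
Trying y = 1.02 m: A R^(2/3) = 1.063 — high.
Trying y = 0.622 m: A R^(2/3) = 0.4276 — low.
Trying y = 0.895 m: A R^(2/3) = 0.8451 — ≈ 0.8445.

y_n = 0.895 m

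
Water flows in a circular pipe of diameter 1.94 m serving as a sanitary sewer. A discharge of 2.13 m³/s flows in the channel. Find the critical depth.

At critical depth, Q² T / (g A³) = 1, i.e. A³/T = Q²/g = 2.13²/9.81 = 0.4625.
At y = 0.765 m: A³/T = 0.6703 — over.
At y = 0.565 m: A³/T = 0.208 — short.
At y = 0.695 m: A³/T = 0.4633 — close enough.

y_c = 0.695 m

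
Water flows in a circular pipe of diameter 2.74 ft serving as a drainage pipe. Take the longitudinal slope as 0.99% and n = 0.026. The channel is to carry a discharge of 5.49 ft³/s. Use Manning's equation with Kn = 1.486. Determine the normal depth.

Manning's equation rearranged: A R^(2/3) = nQ / (1.486·√S) = 0.026 × 5.49 / (1.486 × √0.0099) = 0.9654.
At y = 0.605 ft: A R^(2/3) = 0.4899 — short.
At y = 0.989 ft: A R^(2/3) = 1.277 — over.
At y = 0.854 ft: A R^(2/3) = 0.9659 — matches.

y_n = 0.854 ft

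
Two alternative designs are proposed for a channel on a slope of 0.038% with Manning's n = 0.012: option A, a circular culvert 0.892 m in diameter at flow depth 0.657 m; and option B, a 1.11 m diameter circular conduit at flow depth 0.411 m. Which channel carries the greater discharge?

channel A

Channel A: For a circular section of diameter D = 0.892 m at depth y = 0.657 m, the central angle is θ = 2 arccos(1 − 2y/D) = 4.127 rad. Then A = (D²/8)(θ − sin θ) = 0.4934 m² and P = Dθ/2 = 1.841 m. Hydraulic radius R = A/P = 0.4934/1.841 = 0.268 m. Q_A = (1/0.012)·0.4934·0.268^(2/3)·√0.00038 = 0.3332 m³/s.
Channel B: For a circular section of diameter D = 1.11 m at depth y = 0.411 m, the central angle is θ = 2 arccos(1 − 2y/D) = 2.617 rad. Then A = (D²/8)(θ − sin θ) = 0.3258 m² and P = Dθ/2 = 1.452 m. Hydraulic radius R = A/P = 0.3258/1.452 = 0.2244 m. Q_B = (1/0.012)·0.3258·0.2244^(2/3)·√0.00038 = 0.1954 m³/s.
Q_A = 0.3332 m³/s vs Q_B = 0.1954 m³/s, so channel A carries more.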